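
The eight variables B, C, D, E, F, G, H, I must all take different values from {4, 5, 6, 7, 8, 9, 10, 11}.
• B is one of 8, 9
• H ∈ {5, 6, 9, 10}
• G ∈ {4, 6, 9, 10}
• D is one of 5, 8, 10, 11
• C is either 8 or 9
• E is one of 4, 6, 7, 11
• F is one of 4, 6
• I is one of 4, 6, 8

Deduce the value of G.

Among the 8 variables, 7 fits only E (and all 8 values in {4, 5, 6, 7, 8, 9, 10, 11} must be used), so E = 7.
The 7 still-open variables draw from only 7 values {4, 5, 6, 8, 9, 10, 11}, so each is used; only D can be 11, hence D = 11.
The 6 still-open variables draw from only 6 values {4, 5, 6, 8, 9, 10}, so each is used; only H can be 5, hence H = 5.
Among the 5 still-open variables, 10 fits only G (and all 5 values in {4, 6, 8, 9, 10} must be used), so G = 10.

10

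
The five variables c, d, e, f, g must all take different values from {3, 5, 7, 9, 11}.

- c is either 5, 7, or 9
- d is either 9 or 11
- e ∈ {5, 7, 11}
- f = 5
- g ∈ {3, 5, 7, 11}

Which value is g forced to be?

3

f must be 5 (only option left). So c, e, g can't be 5.
Among the 4 still-open variables, 3 fits only g (and all 4 values in {3, 7, 9, 11} must be used), so g = 3.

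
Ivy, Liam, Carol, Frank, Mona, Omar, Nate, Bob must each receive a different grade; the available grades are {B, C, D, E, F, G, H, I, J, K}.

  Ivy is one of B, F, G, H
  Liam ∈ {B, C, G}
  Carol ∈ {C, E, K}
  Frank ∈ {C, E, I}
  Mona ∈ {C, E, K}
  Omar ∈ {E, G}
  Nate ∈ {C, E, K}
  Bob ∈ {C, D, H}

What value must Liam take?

B

Carol, Mona, Nate between them cover only {C, E, K} — a naked triple. Remove those values from Liam, Frank, Omar, Bob.
That leaves Frank = I.
Omar's domain is down to {G}, so Omar = G. Eliminate G elsewhere: Ivy, Liam.
So Liam = B.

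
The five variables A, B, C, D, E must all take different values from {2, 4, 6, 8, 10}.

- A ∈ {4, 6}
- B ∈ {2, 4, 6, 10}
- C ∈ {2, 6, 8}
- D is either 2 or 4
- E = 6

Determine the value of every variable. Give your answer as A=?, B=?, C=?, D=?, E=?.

A=4, B=10, C=8, D=2, E=6

E must be 6 (only option left). Eliminate 6 elsewhere: A, B, C.
A has just one choice, so A = 4. So B, D can't be 4.
D must be 2 (only option left). Eliminate 2 elsewhere: B, C.
B's domain is down to {10}, so B = 10.
C must be 8 (only option left).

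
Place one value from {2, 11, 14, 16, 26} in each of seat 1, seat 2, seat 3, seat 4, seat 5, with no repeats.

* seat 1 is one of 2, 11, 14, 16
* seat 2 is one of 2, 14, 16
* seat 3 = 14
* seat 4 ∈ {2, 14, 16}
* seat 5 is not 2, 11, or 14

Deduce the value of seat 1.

seat 3 has just one choice, so seat 3 = 14. Strike 14 from seat 1, seat 2, seat 4.
Among the 4 still-open variables, 11 fits only seat 1 (and all 4 values in {2, 11, 16, 26} must be used), so seat 1 = 11.

11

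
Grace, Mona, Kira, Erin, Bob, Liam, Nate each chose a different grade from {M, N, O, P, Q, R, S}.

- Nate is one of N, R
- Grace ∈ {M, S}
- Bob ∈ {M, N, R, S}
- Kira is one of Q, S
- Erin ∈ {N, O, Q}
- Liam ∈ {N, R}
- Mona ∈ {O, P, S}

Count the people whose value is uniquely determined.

3

Among the 7 variables, P fits only Mona (and all 7 values in {M, N, O, P, Q, R, S} must be used), so Mona = P.
Among the 6 still-open variables, O fits only Erin (and all 6 values in {M, N, O, Q, R, S} must be used), so Erin = O.
The 5 still-open variables together cover exactly {M, N, Q, R, S} — 5 values for 5 variables — and Q appears only in Kira's list, so Kira = Q.
The 2 variables Liam and Nate are confined to {N, R}, which locks those values in; drop them from Bob.
Determined: Mona=P, Kira=Q, Erin=O. The other people each still have more than one consistent value. That makes 3.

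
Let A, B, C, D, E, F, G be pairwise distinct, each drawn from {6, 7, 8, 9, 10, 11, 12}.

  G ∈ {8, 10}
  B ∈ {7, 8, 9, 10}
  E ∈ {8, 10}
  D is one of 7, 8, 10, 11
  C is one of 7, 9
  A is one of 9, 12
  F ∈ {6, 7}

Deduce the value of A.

12

Among the 7 variables, 6 fits only F (and all 7 values in {6, 7, 8, 9, 10, 11, 12} must be used), so F = 6.
The 6 still-open variables together cover exactly {7, 8, 9, 10, 11, 12} — 6 values for 6 variables — and 11 appears only in D's list, so D = 11.
The 5 still-open variables together cover exactly {7, 8, 9, 10, 12} — 5 values for 5 variables — and 12 appears only in A's list, so A = 12.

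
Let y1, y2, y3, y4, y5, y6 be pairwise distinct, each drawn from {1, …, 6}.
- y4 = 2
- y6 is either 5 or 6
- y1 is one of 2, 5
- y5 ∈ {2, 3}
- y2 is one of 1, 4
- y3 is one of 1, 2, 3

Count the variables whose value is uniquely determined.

6

y4's domain is down to {2}, so y4 = 2. So y1, y3, y5 can't be 2.
y5 has just one choice, so y5 = 3. Strike 3 from y3.
y1 has just one choice, so y1 = 5. Eliminate 5 elsewhere: y6.
That leaves y3 = 1. So y2 can't be 1.
y6 has just one choice, so y6 = 6.
y2 must be 4 (only option left).
Every variable is fixed: y1=5, y2=4, y3=1, y4=2, y5=3, y6=6. That makes 6.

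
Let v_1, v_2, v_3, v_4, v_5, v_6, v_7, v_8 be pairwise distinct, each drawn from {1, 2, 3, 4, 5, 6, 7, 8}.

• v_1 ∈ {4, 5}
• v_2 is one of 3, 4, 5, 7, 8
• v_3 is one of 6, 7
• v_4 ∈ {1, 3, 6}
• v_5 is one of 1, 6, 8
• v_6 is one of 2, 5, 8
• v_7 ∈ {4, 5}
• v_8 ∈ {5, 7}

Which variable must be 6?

The 8 variables together cover exactly {1, 2, 3, 4, 5, 6, 7, 8} — 8 values for 8 variables — and 2 appears only in v_6's list, so v_6 = 2.
v_1 and v_7 share exactly the 2 values {4, 5}; by pigeonhole those values go to them, so strike 4, 5 from v_2, v_8.
That leaves v_8 = 7. Strike 7 from v_2, v_3.
So 6 goes to v_3.

v_3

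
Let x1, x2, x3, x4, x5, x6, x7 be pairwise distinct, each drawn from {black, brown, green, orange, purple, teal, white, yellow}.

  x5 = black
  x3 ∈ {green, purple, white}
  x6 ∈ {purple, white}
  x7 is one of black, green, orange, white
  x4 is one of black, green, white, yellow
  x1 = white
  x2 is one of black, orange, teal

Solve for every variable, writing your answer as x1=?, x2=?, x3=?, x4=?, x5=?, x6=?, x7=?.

x1's domain is down to {white}, so x1 = white. So x3, x4, x6, x7 can't be white.
x5's domain is down to {black}, so x5 = black. Remove black from x2, x4, x7.
That leaves x6 = purple. Strike purple from x3.
x3 must be green (only option left). Remove green from x4, x7.
x4 must be yellow (only option left).
That leaves x7 = orange. Remove orange from x2.
x2 must be teal (only option left).

x1=white, x2=teal, x3=green, x4=yellow, x5=black, x6=purple, x7=orange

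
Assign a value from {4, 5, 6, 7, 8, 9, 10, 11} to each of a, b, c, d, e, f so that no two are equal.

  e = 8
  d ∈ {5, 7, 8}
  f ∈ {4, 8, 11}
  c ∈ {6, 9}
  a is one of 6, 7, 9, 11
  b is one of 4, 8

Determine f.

11

e has just one choice, so e = 8. Eliminate 8 elsewhere: b, d, f.
That leaves b = 4. Remove 4 from f.
So f = 11.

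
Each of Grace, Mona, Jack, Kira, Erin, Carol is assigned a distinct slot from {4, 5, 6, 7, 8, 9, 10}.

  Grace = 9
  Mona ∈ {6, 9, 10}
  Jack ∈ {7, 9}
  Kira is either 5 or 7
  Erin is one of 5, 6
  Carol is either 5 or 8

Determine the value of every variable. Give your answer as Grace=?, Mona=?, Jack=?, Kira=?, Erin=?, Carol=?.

Grace=9, Mona=10, Jack=7, Kira=5, Erin=6, Carol=8

Grace's domain is down to {9}, so Grace = 9. Eliminate 9 elsewhere: Mona, Jack.
Jack's domain is down to {7}, so Jack = 7. Strike 7 from Kira.
Kira must be 5 (only option left). Strike 5 from Erin, Carol.
Erin has just one choice, so Erin = 6. So Mona can't be 6.
That leaves Carol = 8.
That leaves Mona = 10.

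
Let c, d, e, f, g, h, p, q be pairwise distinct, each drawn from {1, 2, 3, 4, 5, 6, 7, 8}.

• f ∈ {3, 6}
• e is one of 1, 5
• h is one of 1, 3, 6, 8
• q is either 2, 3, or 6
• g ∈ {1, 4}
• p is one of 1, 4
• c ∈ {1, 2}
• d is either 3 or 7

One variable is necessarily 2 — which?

c

The 8 variables together cover exactly {1, 2, 3, 4, 5, 6, 7, 8} — 8 values for 8 variables — and 5 appears only in e's list, so e = 5.
The 7 still-open variables together cover exactly {1, 2, 3, 4, 6, 7, 8} — 7 values for 7 variables — and 7 appears only in d's list, so d = 7.
The 6 still-open variables together cover exactly {1, 2, 3, 4, 6, 8} — 6 values for 6 variables — and 8 appears only in h's list, so h = 8.
g and p share exactly the 2 values {1, 4}; by pigeonhole those values go to them, so strike 1, 4 from c.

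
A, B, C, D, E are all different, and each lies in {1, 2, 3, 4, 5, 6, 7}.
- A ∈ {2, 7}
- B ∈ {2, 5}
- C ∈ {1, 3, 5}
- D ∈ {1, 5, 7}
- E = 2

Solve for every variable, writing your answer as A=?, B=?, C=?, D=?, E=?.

A=7, B=5, C=3, D=1, E=2

E's domain is down to {2}, so E = 2. So A, B can't be 2.
A's domain is down to {7}, so A = 7. So D can't be 7.
B has just one choice, so B = 5. So C, D can't be 5.
That leaves D = 1. Remove 1 from C.
C must be 3 (only option left).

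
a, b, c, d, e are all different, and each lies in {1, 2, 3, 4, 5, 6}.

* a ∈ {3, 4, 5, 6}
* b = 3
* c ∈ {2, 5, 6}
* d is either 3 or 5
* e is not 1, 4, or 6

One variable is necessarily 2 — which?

e

b has just one choice, so b = 3. Strike 3 from a, d, e.
d has just one choice, so d = 5. Eliminate 5 elsewhere: a, c, e.
So 2 goes to e.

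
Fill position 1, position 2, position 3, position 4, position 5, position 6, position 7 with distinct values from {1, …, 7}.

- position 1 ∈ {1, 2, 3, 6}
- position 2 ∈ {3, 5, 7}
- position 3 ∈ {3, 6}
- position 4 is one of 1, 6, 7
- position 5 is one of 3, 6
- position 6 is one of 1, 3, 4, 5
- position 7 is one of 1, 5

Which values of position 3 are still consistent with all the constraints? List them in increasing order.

3, 6

The 7 variables together cover exactly {1, 2, 3, 4, 5, 6, 7} — 7 values for 7 variables — and 2 appears only in position 1's list, so position 1 = 2.
Among the 6 still-open variables, 4 fits only position 6 (and all 6 values in {1, 3, 4, 5, 6, 7} must be used), so position 6 = 4.
position 3 and position 5 between them cover only {3, 6} — a naked pair. Remove those values from position 2, position 4.
No further eliminations apply; position 3 can still be any of 3, 6.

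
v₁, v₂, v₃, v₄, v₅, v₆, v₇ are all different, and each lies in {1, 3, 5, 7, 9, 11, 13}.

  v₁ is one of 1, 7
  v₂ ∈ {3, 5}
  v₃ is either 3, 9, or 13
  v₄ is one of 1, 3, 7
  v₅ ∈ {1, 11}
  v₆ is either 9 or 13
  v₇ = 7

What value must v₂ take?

v₇'s domain is down to {7}, so v₇ = 7. Remove 7 from v₁, v₄.
v₁ must be 1 (only option left). Eliminate 1 elsewhere: v₄, v₅.
v₄ must be 3 (only option left). Remove 3 from v₂, v₃.
So v₂ = 5.

5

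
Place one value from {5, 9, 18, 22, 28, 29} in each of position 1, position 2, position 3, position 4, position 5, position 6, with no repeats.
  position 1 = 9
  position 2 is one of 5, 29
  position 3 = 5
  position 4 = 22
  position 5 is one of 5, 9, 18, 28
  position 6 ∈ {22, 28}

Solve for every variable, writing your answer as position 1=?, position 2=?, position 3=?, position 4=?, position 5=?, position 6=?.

position 1 must be 9 (only option left). Eliminate 9 elsewhere: position 5.
position 3's domain is down to {5}, so position 3 = 5. Strike 5 from position 2, position 5.
position 4 must be 22 (only option left). Remove 22 from position 6.
position 6 has just one choice, so position 6 = 28. Eliminate 28 elsewhere: position 5.
position 2's domain is down to {29}, so position 2 = 29.
position 5 must be 18 (only option left).

position 1=9, position 2=29, position 3=5, position 4=22, position 5=18, position 6=28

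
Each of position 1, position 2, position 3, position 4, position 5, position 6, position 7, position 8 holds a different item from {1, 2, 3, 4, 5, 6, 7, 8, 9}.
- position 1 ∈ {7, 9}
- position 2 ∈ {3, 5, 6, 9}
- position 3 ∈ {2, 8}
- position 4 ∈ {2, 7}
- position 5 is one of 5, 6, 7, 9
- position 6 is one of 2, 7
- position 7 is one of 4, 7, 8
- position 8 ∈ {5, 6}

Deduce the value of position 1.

Among the 8 variables, 3 fits only position 2 (and all 8 values in {2, 3, 4, 5, 6, 7, 8, 9} must be used), so position 2 = 3.
The 7 still-open variables draw from only 7 values {2, 4, 5, 6, 7, 8, 9}, so each is used; only position 7 can be 4, hence position 7 = 4.
Among the 6 still-open variables, 8 fits only position 3 (and all 6 values in {2, 5, 6, 7, 8, 9} must be used), so position 3 = 8.
position 4 and position 6 between them cover only {2, 7} — a naked pair. Remove those values from position 1, position 5.
So position 1 = 9.

9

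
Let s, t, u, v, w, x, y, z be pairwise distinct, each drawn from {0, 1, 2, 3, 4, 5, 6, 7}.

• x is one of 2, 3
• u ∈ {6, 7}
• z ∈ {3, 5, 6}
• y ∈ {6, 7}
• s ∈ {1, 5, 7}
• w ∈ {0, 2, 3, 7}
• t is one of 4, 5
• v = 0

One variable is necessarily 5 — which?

v's domain is down to {0}, so v = 0. Strike 0 from w.
The 7 still-open variables draw from only 7 values {1, 2, 3, 4, 5, 6, 7}, so each is used; only s can be 1, hence s = 1.
Among the 6 still-open variables, 4 fits only t (and all 6 values in {2, 3, 4, 5, 6, 7} must be used), so t = 4.
The 5 still-open variables draw from only 5 values {2, 3, 5, 6, 7}, so each is used; only z can be 5, hence z = 5.

z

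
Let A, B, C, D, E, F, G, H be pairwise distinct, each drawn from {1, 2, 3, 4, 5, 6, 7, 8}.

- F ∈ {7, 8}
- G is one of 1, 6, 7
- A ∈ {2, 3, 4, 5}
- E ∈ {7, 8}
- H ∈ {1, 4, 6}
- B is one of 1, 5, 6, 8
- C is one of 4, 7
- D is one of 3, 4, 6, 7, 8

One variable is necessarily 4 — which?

C

The 8 variables together cover exactly {1, 2, 3, 4, 5, 6, 7, 8} — 8 values for 8 variables — and 2 appears only in A's list, so A = 2.
Among the 7 still-open variables, 3 fits only D (and all 7 values in {1, 3, 4, 5, 6, 7, 8} must be used), so D = 3.
The 6 still-open variables together cover exactly {1, 4, 5, 6, 7, 8} — 6 values for 6 variables — and 5 appears only in B's list, so B = 5.
E and F share exactly the 2 values {7, 8}; by pigeonhole those values go to them, so strike 7, 8 from C, G.
So 4 goes to C.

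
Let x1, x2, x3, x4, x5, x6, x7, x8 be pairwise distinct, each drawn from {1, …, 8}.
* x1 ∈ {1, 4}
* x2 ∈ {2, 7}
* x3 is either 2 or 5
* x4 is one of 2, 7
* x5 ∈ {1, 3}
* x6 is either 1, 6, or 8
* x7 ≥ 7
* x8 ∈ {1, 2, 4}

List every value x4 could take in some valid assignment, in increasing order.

2, 7

Among the 8 variables, 3 fits only x5 (and all 8 values in {1, 2, 3, 4, 5, 6, 7, 8} must be used), so x5 = 3.
The 7 still-open variables draw from only 7 values {1, 2, 4, 5, 6, 7, 8}, so each is used; only x3 can be 5, hence x3 = 5.
The 6 still-open variables draw from only 6 values {1, 2, 4, 6, 7, 8}, so each is used; only x6 can be 6, hence x6 = 6.
Among the 5 still-open variables, 8 fits only x7 (and all 5 values in {1, 2, 4, 7, 8} must be used), so x7 = 8.
x2 and x4 between them cover only {2, 7} — a naked pair. Remove those values from x8.
No further eliminations apply; x4 can still be any of 2, 7.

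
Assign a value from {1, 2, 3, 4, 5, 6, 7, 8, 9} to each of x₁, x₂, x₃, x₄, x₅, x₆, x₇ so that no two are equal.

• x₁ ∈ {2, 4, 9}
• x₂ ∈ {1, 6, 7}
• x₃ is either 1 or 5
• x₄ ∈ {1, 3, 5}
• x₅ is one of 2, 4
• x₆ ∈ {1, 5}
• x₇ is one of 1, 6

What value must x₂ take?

7

The 2 variables x₃ and x₆ are confined to {1, 5}, which locks those values in; drop them from x₂, x₄, x₇.
That leaves x₄ = 3.
x₇'s domain is down to {6}, so x₇ = 6. Strike 6 from x₂.
So x₂ = 7.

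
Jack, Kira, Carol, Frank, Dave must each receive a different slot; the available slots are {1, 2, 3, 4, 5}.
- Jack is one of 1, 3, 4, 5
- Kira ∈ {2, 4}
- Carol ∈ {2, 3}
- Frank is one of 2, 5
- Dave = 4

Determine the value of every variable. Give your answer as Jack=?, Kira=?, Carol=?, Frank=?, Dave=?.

Jack=1, Kira=2, Carol=3, Frank=5, Dave=4

Dave's domain is down to {4}, so Dave = 4. Eliminate 4 elsewhere: Jack, Kira.
Kira's domain is down to {2}, so Kira = 2. Remove 2 from Carol, Frank.
Carol has just one choice, so Carol = 3. Remove 3 from Jack.
Frank's domain is down to {5}, so Frank = 5. Remove 5 from Jack.
Jack has just one choice, so Jack = 1.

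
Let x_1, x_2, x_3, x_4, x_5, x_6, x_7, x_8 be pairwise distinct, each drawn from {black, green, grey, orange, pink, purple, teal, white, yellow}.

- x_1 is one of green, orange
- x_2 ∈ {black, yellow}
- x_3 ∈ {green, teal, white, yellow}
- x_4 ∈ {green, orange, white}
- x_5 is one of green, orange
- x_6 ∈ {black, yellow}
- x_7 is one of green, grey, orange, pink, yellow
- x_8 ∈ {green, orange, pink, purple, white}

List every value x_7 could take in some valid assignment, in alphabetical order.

grey, pink

The 2 variables x_1 and x_5 are confined to {green, orange}, which locks those values in; drop them from x_3, x_4, x_7, x_8.
x_4 has just one choice, so x_4 = white. So x_3, x_8 can't be white.
x_2 and x_6 between them cover only {black, yellow} — a naked pair. Remove those values from x_3, x_7.
x_3 must be teal (only option left).
No further eliminations apply; x_7 can still be any of grey, pink.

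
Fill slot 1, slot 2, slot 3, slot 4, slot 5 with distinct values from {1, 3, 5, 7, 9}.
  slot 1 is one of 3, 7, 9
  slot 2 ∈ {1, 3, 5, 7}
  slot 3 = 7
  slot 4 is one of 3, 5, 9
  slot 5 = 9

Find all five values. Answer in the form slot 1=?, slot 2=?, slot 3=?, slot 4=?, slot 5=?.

slot 3 has just one choice, so slot 3 = 7. Strike 7 from slot 1, slot 2.
That leaves slot 5 = 9. Remove 9 from slot 1, slot 4.
slot 1 must be 3 (only option left). Strike 3 from slot 2, slot 4.
That leaves slot 4 = 5. Remove 5 from slot 2.
slot 2 must be 1 (only option left).

slot 1=3, slot 2=1, slot 3=7, slot 4=5, slot 5=9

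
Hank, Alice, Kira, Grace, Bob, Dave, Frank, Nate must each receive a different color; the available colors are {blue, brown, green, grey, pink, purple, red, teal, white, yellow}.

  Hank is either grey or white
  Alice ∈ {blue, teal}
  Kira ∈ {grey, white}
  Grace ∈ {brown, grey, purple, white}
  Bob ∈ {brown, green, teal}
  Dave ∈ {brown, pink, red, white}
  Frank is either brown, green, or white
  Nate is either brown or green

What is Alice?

blue

Hank and Kira between them cover only {grey, white} — a naked pair. Remove those values from Grace, Dave, Frank.
The 2 variables Frank and Nate are confined to {brown, green}, which locks those values in; drop them from Grace, Bob, Dave.
Grace has just one choice, so Grace = purple.
That leaves Bob = teal. Remove teal from Alice.
So Alice = blue.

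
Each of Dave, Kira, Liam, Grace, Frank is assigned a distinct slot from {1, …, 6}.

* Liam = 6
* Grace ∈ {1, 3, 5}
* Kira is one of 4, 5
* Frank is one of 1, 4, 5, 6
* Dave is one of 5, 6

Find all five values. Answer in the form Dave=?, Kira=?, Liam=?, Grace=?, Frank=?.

Liam must be 6 (only option left). So Dave, Frank can't be 6.
Dave has just one choice, so Dave = 5. Remove 5 from Kira, Grace, Frank.
Kira must be 4 (only option left). Strike 4 from Frank.
That leaves Frank = 1. So Grace can't be 1.
Grace has just one choice, so Grace = 3.

Dave=5, Kira=4, Liam=6, Grace=3, Frank=1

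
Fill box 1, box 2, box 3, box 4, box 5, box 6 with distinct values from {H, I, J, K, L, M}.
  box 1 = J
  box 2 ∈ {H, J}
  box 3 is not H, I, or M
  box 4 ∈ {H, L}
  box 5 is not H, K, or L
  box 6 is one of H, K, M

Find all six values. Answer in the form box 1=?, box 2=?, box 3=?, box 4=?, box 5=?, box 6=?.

box 1=J, box 2=H, box 3=K, box 4=L, box 5=I, box 6=M

box 1's domain is down to {J}, so box 1 = J. Strike J from box 2, box 3, box 5.
box 2's domain is down to {H}, so box 2 = H. So box 4, box 6 can't be H.
box 4's domain is down to {L}, so box 4 = L. So box 3 can't be L.
box 3 has just one choice, so box 3 = K. So box 6 can't be K.
box 6's domain is down to {M}, so box 6 = M. Strike M from box 5.
box 5's domain is down to {I}, so box 5 = I.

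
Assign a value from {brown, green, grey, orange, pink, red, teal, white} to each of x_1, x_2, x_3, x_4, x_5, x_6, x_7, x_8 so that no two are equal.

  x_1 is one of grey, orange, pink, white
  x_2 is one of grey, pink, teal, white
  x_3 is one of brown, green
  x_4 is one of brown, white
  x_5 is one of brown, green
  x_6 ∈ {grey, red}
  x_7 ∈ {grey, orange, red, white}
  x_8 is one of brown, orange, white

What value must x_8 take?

The 8 variables draw from only 8 values {brown, green, grey, orange, pink, red, teal, white}, so each is used; only x_2 can be teal, hence x_2 = teal.
The 7 still-open variables together cover exactly {brown, green, grey, orange, pink, red, white} — 7 values for 7 variables — and pink appears only in x_1's list, so x_1 = pink.
x_3 and x_5 between them cover only {brown, green} — a naked pair. Remove those values from x_4, x_8.
x_4's domain is down to {white}, so x_4 = white. Remove white from x_7, x_8.
So x_8 = orange.

orange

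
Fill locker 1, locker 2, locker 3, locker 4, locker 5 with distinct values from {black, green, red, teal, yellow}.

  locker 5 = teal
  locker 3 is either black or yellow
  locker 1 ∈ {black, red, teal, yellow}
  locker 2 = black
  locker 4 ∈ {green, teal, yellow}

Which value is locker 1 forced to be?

locker 2 must be black (only option left). So locker 1, locker 3 can't be black.
locker 3 has just one choice, so locker 3 = yellow. Strike yellow from locker 1, locker 4.
That leaves locker 5 = teal. Remove teal from locker 1, locker 4.
So locker 1 = red.

red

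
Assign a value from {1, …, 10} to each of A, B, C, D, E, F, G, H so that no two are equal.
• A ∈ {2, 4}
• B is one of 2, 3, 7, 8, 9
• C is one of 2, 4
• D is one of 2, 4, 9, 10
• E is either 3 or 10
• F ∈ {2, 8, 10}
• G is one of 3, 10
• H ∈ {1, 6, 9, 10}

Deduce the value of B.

A and C share exactly the 2 values {2, 4}; by pigeonhole those values go to them, so strike 2, 4 from B, D, F.
The 2 variables E and G are confined to {3, 10}, which locks those values in; drop them from B, D, F, H.
That leaves D = 9. Eliminate 9 elsewhere: B, H.
F must be 8 (only option left). Eliminate 8 elsewhere: B.
So B = 7.

7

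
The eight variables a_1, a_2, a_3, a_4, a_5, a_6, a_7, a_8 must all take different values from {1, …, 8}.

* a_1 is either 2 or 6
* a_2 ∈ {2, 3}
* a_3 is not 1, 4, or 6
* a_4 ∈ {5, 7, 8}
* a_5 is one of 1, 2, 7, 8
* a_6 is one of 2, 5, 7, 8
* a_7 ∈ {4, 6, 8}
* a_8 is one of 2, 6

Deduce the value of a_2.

3

The 8 variables draw from only 8 values {1, 2, 3, 4, 5, 6, 7, 8}, so each is used; only a_5 can be 1, hence a_5 = 1.
The 7 still-open variables draw from only 7 values {2, 3, 4, 5, 6, 7, 8}, so each is used; only a_7 can be 4, hence a_7 = 4.
The 2 variables a_1 and a_8 are confined to {2, 6}, which locks those values in; drop them from a_2, a_3, a_6.
So a_2 = 3.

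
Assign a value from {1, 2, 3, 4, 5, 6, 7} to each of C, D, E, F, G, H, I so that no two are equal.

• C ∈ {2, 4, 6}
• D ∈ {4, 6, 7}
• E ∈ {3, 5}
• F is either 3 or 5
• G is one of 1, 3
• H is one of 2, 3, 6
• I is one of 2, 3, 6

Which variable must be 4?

Among the 7 variables, 1 fits only G (and all 7 values in {1, 2, 3, 4, 5, 6, 7} must be used), so G = 1.
The 6 still-open variables draw from only 6 values {2, 3, 4, 5, 6, 7}, so each is used; only D can be 7, hence D = 7.
The 5 still-open variables draw from only 5 values {2, 3, 4, 5, 6}, so each is used; only C can be 4, hence C = 4.

C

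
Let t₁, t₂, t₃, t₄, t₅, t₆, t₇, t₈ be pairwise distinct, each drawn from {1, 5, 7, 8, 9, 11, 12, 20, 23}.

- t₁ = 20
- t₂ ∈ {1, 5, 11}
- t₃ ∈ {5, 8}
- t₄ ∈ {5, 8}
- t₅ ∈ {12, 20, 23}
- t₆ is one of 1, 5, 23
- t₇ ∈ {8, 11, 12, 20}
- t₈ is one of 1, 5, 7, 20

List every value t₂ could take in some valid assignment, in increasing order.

1, 11

t₁'s domain is down to {20}, so t₁ = 20. Remove 20 from t₅, t₇, t₈.
The 7 still-open variables together cover exactly {1, 5, 7, 8, 11, 12, 23} — 7 values for 7 variables — and 7 appears only in t₈'s list, so t₈ = 7.
t₃ and t₄ between them cover only {5, 8} — a naked pair. Remove those values from t₂, t₆, t₇.
No further eliminations apply; t₂ can still be any of 1, 11.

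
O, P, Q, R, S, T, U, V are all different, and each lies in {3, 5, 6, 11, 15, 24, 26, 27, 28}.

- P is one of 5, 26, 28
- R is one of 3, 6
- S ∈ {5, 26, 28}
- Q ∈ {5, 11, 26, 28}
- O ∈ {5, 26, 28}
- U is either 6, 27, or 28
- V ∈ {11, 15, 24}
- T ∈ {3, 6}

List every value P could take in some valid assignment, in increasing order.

5, 26, 28

R and T between them cover only {3, 6} — a naked pair. Remove those values from U.
O, P, S between them cover only {5, 26, 28} — a naked triple. Remove those values from Q, U.
Q's domain is down to {11}, so Q = 11. Strike 11 from V.
That leaves U = 27.
No further eliminations apply; P can still be any of 5, 26, 28.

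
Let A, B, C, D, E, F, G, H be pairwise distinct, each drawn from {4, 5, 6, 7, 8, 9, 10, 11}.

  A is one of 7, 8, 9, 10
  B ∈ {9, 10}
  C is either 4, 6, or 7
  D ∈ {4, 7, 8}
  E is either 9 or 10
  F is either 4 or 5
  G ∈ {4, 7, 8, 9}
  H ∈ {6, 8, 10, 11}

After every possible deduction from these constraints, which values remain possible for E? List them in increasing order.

The 8 variables draw from only 8 values {4, 5, 6, 7, 8, 9, 10, 11}, so each is used; only F can be 5, hence F = 5.
Among the 7 still-open variables, 11 fits only H (and all 7 values in {4, 6, 7, 8, 9, 10, 11} must be used), so H = 11.
Among the 6 still-open variables, 6 fits only C (and all 6 values in {4, 6, 7, 8, 9, 10} must be used), so C = 6.
The 2 variables B and E are confined to {9, 10}, which locks those values in; drop them from A, G.
No further eliminations apply; E can still be any of 9, 10.

9, 10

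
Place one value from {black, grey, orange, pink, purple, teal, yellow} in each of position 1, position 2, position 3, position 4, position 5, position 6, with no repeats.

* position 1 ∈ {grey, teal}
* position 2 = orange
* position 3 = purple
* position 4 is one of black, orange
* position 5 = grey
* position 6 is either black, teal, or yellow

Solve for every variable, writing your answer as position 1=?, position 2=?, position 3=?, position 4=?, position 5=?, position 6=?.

position 2's domain is down to {orange}, so position 2 = orange. Strike orange from position 4.
position 3's domain is down to {purple}, so position 3 = purple.
position 4's domain is down to {black}, so position 4 = black. Remove black from position 6.
position 5 must be grey (only option left). Strike grey from position 1.
position 1 has just one choice, so position 1 = teal. So position 6 can't be teal.
position 6 must be yellow (only option left).

position 1=teal, position 2=orange, position 3=purple, position 4=black, position 5=grey, position 6=yellow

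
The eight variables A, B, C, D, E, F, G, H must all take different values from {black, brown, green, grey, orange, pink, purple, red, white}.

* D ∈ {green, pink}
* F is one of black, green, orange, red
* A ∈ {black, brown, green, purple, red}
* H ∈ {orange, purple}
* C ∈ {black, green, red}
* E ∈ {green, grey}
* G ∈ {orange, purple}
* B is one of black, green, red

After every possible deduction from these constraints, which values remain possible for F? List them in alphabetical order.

black, green, red

The 8 variables together cover exactly {black, brown, green, grey, orange, pink, purple, red} — 8 values for 8 variables — and brown appears only in A's list, so A = brown.
Among the 7 still-open variables, grey fits only E (and all 7 values in {black, green, grey, orange, pink, purple, red} must be used), so E = grey.
The 6 still-open variables together cover exactly {black, green, orange, pink, purple, red} — 6 values for 6 variables — and pink appears only in D's list, so D = pink.
G and H share exactly the 2 values {orange, purple}; by pigeonhole those values go to them, so strike orange, purple from F.
No further eliminations apply; F can still be any of black, green, red.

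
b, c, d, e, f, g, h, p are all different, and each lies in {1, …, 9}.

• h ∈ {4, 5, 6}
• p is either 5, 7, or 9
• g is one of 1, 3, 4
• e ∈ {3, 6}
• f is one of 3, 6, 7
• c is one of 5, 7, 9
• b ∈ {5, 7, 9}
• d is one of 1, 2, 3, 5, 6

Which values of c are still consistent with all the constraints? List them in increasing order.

5, 7, 9

The 8 variables draw from only 8 values {1, 2, 3, 4, 5, 6, 7, 9}, so each is used; only d can be 2, hence d = 2.
The 7 still-open variables together cover exactly {1, 3, 4, 5, 6, 7, 9} — 7 values for 7 variables — and 1 appears only in g's list, so g = 1.
The 6 still-open variables together cover exactly {3, 4, 5, 6, 7, 9} — 6 values for 6 variables — and 4 appears only in h's list, so h = 4.
b, c, p between them cover only {5, 7, 9} — a naked triple. Remove those values from f.
No further eliminations apply; c can still be any of 5, 7, 9.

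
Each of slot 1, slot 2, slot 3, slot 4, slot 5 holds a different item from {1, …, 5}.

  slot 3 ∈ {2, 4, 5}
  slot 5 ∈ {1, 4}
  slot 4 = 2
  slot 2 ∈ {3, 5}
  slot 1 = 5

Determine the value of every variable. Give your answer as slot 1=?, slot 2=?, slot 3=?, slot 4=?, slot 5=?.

slot 1 has just one choice, so slot 1 = 5. Remove 5 from slot 2, slot 3.
slot 2 has just one choice, so slot 2 = 3.
slot 4's domain is down to {2}, so slot 4 = 2. Eliminate 2 elsewhere: slot 3.
That leaves slot 3 = 4. Eliminate 4 elsewhere: slot 5.
slot 5 has just one choice, so slot 5 = 1.

slot 1=5, slot 2=3, slot 3=4, slot 4=2, slot 5=1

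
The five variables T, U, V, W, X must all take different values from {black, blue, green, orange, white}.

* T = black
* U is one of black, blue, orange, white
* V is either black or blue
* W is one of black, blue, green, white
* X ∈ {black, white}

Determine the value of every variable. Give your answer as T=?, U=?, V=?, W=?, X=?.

T=black, U=orange, V=blue, W=green, X=white

T has just one choice, so T = black. Remove black from U, V, W, X.
V must be blue (only option left). So U, W can't be blue.
That leaves X = white. So U, W can't be white.
U's domain is down to {orange}, so U = orange.
That leaves W = green.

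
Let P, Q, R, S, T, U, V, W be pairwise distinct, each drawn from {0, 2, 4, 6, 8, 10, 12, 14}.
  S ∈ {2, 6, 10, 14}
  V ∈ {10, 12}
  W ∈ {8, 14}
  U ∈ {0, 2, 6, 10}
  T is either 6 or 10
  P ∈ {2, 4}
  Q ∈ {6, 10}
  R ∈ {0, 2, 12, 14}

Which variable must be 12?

V

Among the 8 variables, 4 fits only P (and all 8 values in {0, 2, 4, 6, 8, 10, 12, 14} must be used), so P = 4.
Among the 7 still-open variables, 8 fits only W (and all 7 values in {0, 2, 6, 8, 10, 12, 14} must be used), so W = 8.
Q and T between them cover only {6, 10} — a naked pair. Remove those values from S, U, V.
So 12 goes to V.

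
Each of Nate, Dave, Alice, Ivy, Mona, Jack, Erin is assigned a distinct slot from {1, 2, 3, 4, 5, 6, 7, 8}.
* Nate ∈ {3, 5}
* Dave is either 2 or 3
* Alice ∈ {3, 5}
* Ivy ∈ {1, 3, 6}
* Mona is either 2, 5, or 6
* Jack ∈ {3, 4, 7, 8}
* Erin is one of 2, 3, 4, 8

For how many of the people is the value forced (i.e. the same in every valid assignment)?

3

Nate and Alice between them cover only {3, 5} — a naked pair. Remove those values from Dave, Ivy, Mona, Jack, Erin.
That leaves Dave = 2. Strike 2 from Mona, Erin.
Mona must be 6 (only option left). Strike 6 from Ivy.
Ivy must be 1 (only option left).
Determined: Dave=2, Ivy=1, Mona=6. The other people each still have more than one consistent value. That makes 3.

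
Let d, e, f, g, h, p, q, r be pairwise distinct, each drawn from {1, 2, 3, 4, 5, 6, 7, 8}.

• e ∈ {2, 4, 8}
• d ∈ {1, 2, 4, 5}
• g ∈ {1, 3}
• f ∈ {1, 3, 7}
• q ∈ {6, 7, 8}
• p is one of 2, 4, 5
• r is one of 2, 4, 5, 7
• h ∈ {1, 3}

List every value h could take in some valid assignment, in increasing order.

1, 3

The 8 variables together cover exactly {1, 2, 3, 4, 5, 6, 7, 8} — 8 values for 8 variables — and 6 appears only in q's list, so q = 6.
Among the 7 still-open variables, 8 fits only e (and all 7 values in {1, 2, 3, 4, 5, 7, 8} must be used), so e = 8.
The 2 variables g and h are confined to {1, 3}, which locks those values in; drop them from d, f.
f's domain is down to {7}, so f = 7. Eliminate 7 elsewhere: r.
No further eliminations apply; h can still be any of 1, 3.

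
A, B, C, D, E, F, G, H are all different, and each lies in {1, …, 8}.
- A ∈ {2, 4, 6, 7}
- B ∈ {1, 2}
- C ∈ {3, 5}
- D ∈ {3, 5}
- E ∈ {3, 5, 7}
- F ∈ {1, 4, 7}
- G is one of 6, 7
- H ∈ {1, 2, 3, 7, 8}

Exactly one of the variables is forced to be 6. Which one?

G

The 8 variables draw from only 8 values {1, 2, 3, 4, 5, 6, 7, 8}, so each is used; only H can be 8, hence H = 8.
C and D share exactly the 2 values {3, 5}; by pigeonhole those values go to them, so strike 3, 5 from E.
E must be 7 (only option left). Eliminate 7 elsewhere: A, F, G.
So 6 goes to G.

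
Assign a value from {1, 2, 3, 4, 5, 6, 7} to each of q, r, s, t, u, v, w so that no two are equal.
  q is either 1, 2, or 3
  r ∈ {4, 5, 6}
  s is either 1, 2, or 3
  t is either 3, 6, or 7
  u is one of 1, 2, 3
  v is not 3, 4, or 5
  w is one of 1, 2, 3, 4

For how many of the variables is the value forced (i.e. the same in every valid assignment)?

The 7 variables together cover exactly {1, 2, 3, 4, 5, 6, 7} — 7 values for 7 variables — and 5 appears only in r's list, so r = 5.
Among the 6 still-open variables, 4 fits only w (and all 6 values in {1, 2, 3, 4, 6, 7} must be used), so w = 4.
The 3 variables q, s, u are confined to {1, 2, 3}, which locks those values in; drop them from t, v.
Determined: r=5, w=4. The other variables each still have more than one consistent value. That makes 2.

2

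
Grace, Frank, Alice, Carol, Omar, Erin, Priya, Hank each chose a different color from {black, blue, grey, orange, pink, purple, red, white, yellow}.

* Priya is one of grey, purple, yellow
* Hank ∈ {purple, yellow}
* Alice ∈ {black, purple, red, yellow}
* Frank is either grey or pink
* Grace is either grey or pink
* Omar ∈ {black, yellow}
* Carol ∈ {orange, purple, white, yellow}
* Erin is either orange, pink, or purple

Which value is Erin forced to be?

Among the 8 variables, red fits only Alice (and all 8 values in {black, grey, orange, pink, purple, red, white, yellow} must be used), so Alice = red.
Among the 7 still-open variables, black fits only Omar (and all 7 values in {black, grey, orange, pink, purple, white, yellow} must be used), so Omar = black.
The 6 still-open variables draw from only 6 values {grey, orange, pink, purple, white, yellow}, so each is used; only Carol can be white, hence Carol = white.
The 5 still-open variables draw from only 5 values {grey, orange, pink, purple, yellow}, so each is used; only Erin can be orange, hence Erin = orange.

orange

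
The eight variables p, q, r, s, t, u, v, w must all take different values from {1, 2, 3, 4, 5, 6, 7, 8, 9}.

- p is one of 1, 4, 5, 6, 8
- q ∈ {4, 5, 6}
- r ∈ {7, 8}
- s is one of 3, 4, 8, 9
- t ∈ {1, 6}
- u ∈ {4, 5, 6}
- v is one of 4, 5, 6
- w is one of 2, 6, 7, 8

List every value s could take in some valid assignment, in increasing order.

3, 9

The 3 variables q, u, v are confined to {4, 5, 6}, which locks those values in; drop them from p, s, t, w.
That leaves t = 1. Remove 1 from p.
p has just one choice, so p = 8. Strike 8 from r, s, w.
r's domain is down to {7}, so r = 7. Eliminate 7 elsewhere: w.
w must be 2 (only option left).
No further eliminations apply; s can still be any of 3, 9.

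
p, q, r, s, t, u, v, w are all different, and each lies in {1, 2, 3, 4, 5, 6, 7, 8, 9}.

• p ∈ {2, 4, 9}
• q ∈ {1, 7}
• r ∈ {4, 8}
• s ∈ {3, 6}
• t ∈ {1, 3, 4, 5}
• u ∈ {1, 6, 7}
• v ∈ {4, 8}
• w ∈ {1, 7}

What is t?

q and w share exactly the 2 values {1, 7}; by pigeonhole those values go to them, so strike 1, 7 from t, u.
u's domain is down to {6}, so u = 6. So s can't be 6.
That leaves s = 3. Strike 3 from t.
r and v between them cover only {4, 8} — a naked pair. Remove those values from p, t.
So t = 5.

5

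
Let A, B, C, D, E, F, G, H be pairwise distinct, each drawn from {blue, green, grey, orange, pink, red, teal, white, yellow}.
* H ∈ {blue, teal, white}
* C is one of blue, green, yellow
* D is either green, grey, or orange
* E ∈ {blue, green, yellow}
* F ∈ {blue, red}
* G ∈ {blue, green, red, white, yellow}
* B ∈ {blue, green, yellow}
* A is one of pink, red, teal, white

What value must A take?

B, C, E between them cover only {blue, green, yellow} — a naked triple. Remove those values from D, F, G, H.
F has just one choice, so F = red. Strike red from A, G.
G has just one choice, so G = white. Remove white from A, H.
H's domain is down to {teal}, so H = teal. Eliminate teal elsewhere: A.
So A = pink.

pink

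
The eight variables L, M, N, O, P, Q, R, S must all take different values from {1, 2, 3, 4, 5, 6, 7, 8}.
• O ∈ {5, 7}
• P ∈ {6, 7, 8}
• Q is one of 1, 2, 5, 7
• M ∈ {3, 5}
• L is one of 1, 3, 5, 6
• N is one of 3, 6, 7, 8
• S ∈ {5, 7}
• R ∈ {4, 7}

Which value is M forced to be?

3

The 8 variables together cover exactly {1, 2, 3, 4, 5, 6, 7, 8} — 8 values for 8 variables — and 2 appears only in Q's list, so Q = 2.
The 7 still-open variables draw from only 7 values {1, 3, 4, 5, 6, 7, 8}, so each is used; only L can be 1, hence L = 1.
The 6 still-open variables together cover exactly {3, 4, 5, 6, 7, 8} — 6 values for 6 variables — and 4 appears only in R's list, so R = 4.
O and S share exactly the 2 values {5, 7}; by pigeonhole those values go to them, so strike 5, 7 from M, N, P.
So M = 3.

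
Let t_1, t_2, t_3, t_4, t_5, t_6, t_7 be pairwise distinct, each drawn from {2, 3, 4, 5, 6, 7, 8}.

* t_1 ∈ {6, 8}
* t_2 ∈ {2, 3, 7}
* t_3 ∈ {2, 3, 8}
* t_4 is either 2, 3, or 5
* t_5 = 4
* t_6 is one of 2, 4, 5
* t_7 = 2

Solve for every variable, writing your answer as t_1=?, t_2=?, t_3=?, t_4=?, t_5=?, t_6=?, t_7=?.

t_1=6, t_2=7, t_3=8, t_4=3, t_5=4, t_6=5, t_7=2

t_5's domain is down to {4}, so t_5 = 4. Remove 4 from t_6.
t_7 must be 2 (only option left). Remove 2 from t_2, t_3, t_4, t_6.
t_6 has just one choice, so t_6 = 5. Remove 5 from t_4.
That leaves t_4 = 3. Remove 3 from t_2, t_3.
That leaves t_2 = 7.
That leaves t_3 = 8. Eliminate 8 elsewhere: t_1.
t_1 has just one choice, so t_1 = 6.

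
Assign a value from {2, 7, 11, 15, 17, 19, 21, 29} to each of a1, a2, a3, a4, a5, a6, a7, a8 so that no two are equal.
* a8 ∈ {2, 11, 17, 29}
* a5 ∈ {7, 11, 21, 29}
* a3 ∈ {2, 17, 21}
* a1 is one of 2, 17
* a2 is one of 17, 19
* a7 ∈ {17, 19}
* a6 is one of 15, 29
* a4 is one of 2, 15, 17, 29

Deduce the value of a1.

The 8 variables together cover exactly {2, 7, 11, 15, 17, 19, 21, 29} — 8 values for 8 variables — and 7 appears only in a5's list, so a5 = 7.
Among the 7 still-open variables, 11 fits only a8 (and all 7 values in {2, 11, 15, 17, 19, 21, 29} must be used), so a8 = 11.
Among the 6 still-open variables, 21 fits only a3 (and all 6 values in {2, 15, 17, 19, 21, 29} must be used), so a3 = 21.
The 2 variables a2 and a7 are confined to {17, 19}, which locks those values in; drop them from a1, a4.
So a1 = 2.

2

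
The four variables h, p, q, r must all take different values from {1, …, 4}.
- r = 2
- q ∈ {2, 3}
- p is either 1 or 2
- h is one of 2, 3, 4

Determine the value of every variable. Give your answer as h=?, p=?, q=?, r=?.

h=4, p=1, q=3, r=2

r must be 2 (only option left). Eliminate 2 elsewhere: h, p, q.
p must be 1 (only option left).
q's domain is down to {3}, so q = 3. So h can't be 3.
h must be 4 (only option left).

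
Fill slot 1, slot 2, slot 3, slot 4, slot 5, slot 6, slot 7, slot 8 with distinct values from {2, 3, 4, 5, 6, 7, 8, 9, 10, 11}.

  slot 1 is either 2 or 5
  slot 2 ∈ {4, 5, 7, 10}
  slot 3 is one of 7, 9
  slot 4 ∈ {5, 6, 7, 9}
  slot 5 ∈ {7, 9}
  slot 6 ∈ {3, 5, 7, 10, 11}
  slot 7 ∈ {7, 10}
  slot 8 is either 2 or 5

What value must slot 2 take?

4

slot 1 and slot 8 between them cover only {2, 5} — a naked pair. Remove those values from slot 2, slot 4, slot 6.
slot 3 and slot 5 share exactly the 2 values {7, 9}; by pigeonhole those values go to them, so strike 7, 9 from slot 2, slot 4, slot 6, slot 7.
That leaves slot 4 = 6.
slot 7 must be 10 (only option left). Eliminate 10 elsewhere: slot 2, slot 6.
So slot 2 = 4.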